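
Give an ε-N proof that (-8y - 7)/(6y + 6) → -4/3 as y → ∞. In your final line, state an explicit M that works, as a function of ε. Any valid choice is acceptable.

Fix ε > 0. We seek M > 0 such that y > M implies |(-8y - 7)/(6y + 6) + 4/3| < ε.
(-8y - 7)/(6y + 6) + 4/3 = (6(-8y - 7) − (-8)(6y + 6)) / (6(6y + 6)) = 6/(6(6y + 6)).
For y > 0 we have 6y + 6 > 6y, so |(-8y - 7)/(6y + 6) + 4/3| = 6/(6(6y + 6)) < 6/(6·6y) = (1/6)/y.
Thus |(-8y - 7)/(6y + 6) + 4/3| < ε whenever y > (1/6)/ε.
Take M = (1/6)/ε. If y > M then |(-8y - 7)/(6y + 6) + 4/3| < (1/6)/y < ε.

M = (1/6)/ε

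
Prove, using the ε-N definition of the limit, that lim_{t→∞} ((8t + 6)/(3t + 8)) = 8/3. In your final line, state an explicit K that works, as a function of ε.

K = (46/9)/ε

Suppose ε > 0. We seek K > 0 such that t > K implies |(8t + 6)/(3t + 8) − (8/3)| < ε.
(8t + 6)/(3t + 8) − (8/3) = (3(8t + 6) − 8(3t + 8)) / (3(3t + 8)) = -46/(3(3t + 8)).
For t > 0 we have 3t + 8 > 3t, so |(8t + 6)/(3t + 8) − (8/3)| = 46/(3(3t + 8)) < 46/(3·3t) = (46/9)/t.
Thus |(8t + 6)/(3t + 8) − (8/3)| < ε whenever t > (46/9)/ε.
Take K = (46/9)/ε. If t > K then |(8t + 6)/(3t + 8) − (8/3)| < (46/9)/t < ε.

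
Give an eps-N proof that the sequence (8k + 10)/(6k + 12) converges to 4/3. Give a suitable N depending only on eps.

N = 1/eps

Let eps > 0. For k ≥ 1, |(8k + 10)/(6k + 12) − (4/3)| = |-36|/(6(6k + 12)) = 36/(6(6k + 12)).
Since 6k + 12 ≥ 6k for k ≥ 1, this is ≤ 36/(6·6k) = 1/k.
So |(8k + 10)/(6k + 12) − (4/3)| < eps whenever k > 1/eps.
Take N = 1/eps. If k > N then |(8k + 10)/(6k + 12) − (4/3)| ≤ 1/k < eps.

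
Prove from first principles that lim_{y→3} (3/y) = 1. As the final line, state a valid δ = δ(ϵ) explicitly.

δ = min(3/2, (3/2)ϵ)

Fix ϵ > 0. We seek δ > 0 such that 0 < |y − 3| < δ implies |3/y − 1| < ϵ.
|3/y − 1| = 3·|3 − y|/(3·|y|) = 3|y − 3|/(3|y|).
Require δ ≤ 3/2 so that |y| > 3 − 3/2 = 3/2, hence 3|y| > 9/2.
Then |3/y − 1| < 3|y − 3|/(9/2), which is < ϵ when |y − 3| < (3/2)ϵ.
Take δ = min(3/2, (3/2)ϵ). Then 0 < |y − 3| < δ gives both |y − 3| < 3/2 and |y − 3| < (3/2)ϵ, so |3/y − 1| < ϵ.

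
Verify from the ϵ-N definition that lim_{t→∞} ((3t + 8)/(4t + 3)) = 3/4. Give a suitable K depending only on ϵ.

K = (23/16)/ϵ

Fix ϵ > 0. We seek K > 0 such that t > K implies |(3t + 8)/(4t + 3) − (3/4)| < ϵ.
(3t + 8)/(4t + 3) − (3/4) = (4(3t + 8) − 3(4t + 3)) / (4(4t + 3)) = 23/(4(4t + 3)).
For t > 0 we have 4t + 3 > 4t, so |(3t + 8)/(4t + 3) − (3/4)| = 23/(4(4t + 3)) < 23/(4·4t) = (23/16)/t.
Thus |(3t + 8)/(4t + 3) − (3/4)| < ϵ whenever t > (23/16)/ϵ.
Take K = (23/16)/ϵ. If t > K then |(3t + 8)/(4t + 3) − (3/4)| < (23/16)/t < ϵ.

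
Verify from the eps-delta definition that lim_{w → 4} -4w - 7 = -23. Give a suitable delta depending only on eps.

delta = eps/4

Fix eps > 0. We need delta > 0 so that 0 < |w − 4| < delta implies |(-4w - 7) + 23| < eps.
|(-4w - 7) + 23| = |-4w + 16| = 4|w − 4|.
So 4|w − 4| < eps exactly when |w − 4| < eps/4.
Choosing delta = eps/4 gives |(-4w - 7) + 23| = 4|w − 4| < eps whenever |w − 4| < delta.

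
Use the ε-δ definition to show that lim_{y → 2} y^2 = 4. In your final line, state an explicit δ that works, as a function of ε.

Suppose ε > 0. We seek δ > 0 with 0 < |y − 2| < δ ⇒ |y^2 − 4| < ε.
Factor: y^2 − 4 = (y − 2)(y + 2), so |y^2 − 4| = |y − 2|·|y + 2|.
Restrict δ ≤ 1. Then |y − 2| < 1 gives |y| < 3, so by the triangle inequality |y + 2| ≤ 3 + 2 = 5.
Hence |y^2 − 4| ≤ 5|y − 2|, which is < ε once |y − 2| < ε/5.
Take δ = min(1, ε/5). If 0 < |y − 2| < δ then both bounds hold and |y^2 − 4| ≤ 5|y − 2| < 5·(ε/5) = ε.

δ = min(1, ε/5)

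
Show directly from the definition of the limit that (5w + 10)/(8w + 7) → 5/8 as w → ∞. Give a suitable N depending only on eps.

N = (45/64)/eps

Let eps > 0 be given. We seek N > 0 such that w > N implies |(5w + 10)/(8w + 7) − (5/8)| < eps.
(5w + 10)/(8w + 7) − (5/8) = (8(5w + 10) − 5(8w + 7)) / (8(8w + 7)) = 45/(8(8w + 7)).
For w > 0 we have 8w + 7 > 8w, so |(5w + 10)/(8w + 7) − (5/8)| = 45/(8(8w + 7)) < 45/(8·8w) = (45/64)/w.
Thus |(5w + 10)/(8w + 7) − (5/8)| < eps whenever w > (45/64)/eps.
Take N = (45/64)/eps. If w > N then |(5w + 10)/(8w + 7) − (5/8)| < (45/64)/w < eps.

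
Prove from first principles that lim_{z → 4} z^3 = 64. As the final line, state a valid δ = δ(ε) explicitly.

δ = min(2, ε/76)

Fix ε > 0. We seek δ > 0 with 0 < |z − 4| < δ ⇒ |z^3 − 64| < ε.
Factor: z^3 − 64 = (z − 4)(z^2 + 4z + 16), so |z^3 − 64| = |z − 4|·|z^2 + 4z + 16|.
Impose δ ≤ 2 so that |z| < 6; then |z^2 + 4z + 16| ≤ 76.
Hence |z^3 − 64| ≤ 76|z − 4|, which is < ε once |z − 4| < ε/76.
Take δ = min(2, ε/76). If 0 < |z − 4| < δ then both bounds hold and |z^3 − 64| ≤ 76|z − 4| < 76·(ε/76) = ε.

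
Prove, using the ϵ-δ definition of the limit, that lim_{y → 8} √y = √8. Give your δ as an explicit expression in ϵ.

δ = min(8, √8·ϵ)

Suppose ϵ > 0. We want δ > 0 such that 0 < |y − 8| < δ implies |√y − √8| < ϵ.
Multiplying by the conjugate, |√y − √8| = |y − 8|/(√y + √8).
Restrict δ ≤ 8 so that |y − 8| < 8 forces y > 0, and then √y + √8 > √8.
Hence |√y − √8| < |y − 8|/√8, which is < ϵ once |y − 8| < √8·ϵ.
Take δ = min(8, √8·ϵ). If 0 < |y − 8| < δ then y > 0 and |√y − √8| < |y − 8|/√8 < ϵ.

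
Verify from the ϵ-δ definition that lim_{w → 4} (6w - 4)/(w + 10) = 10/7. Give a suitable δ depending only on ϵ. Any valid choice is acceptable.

δ = min(7, (49/32)ϵ)

Suppose ϵ > 0. We want δ > 0 with 0 < |w − 4| < δ ⇒ |(6w - 4)/(w + 10) − (10/7)| < ϵ.
Combining over a common denominator, (6w - 4)/(w + 10) − (10/7) = [(6w - 4)·14 − 20·(w + 10)] / [14·(w + 10)] = 64(w − 4) / (14(w + 10)).
So |(6w - 4)/(w + 10) − (10/7)| = 64|w − 4| / (14·|w + 10|).
Restrict δ ≤ 7. Then |w − 4| < 7 gives |w + 10| = |(w − 4) + 14| ≥ 14 − 7 = 7.
Hence |(6w - 4)/(w + 10) − (10/7)| < 64|w − 4|/(14·7) = (32/49)|w − 4|, which is < ϵ once |w − 4| < (49/32)ϵ.
Take δ = min(7, (49/32)ϵ). Then 0 < |w − 4| < δ forces both bounds, so |(6w - 4)/(w + 10) − (10/7)| < ϵ.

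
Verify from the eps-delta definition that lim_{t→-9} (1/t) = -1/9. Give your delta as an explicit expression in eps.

delta = min(9/2, (81/2)eps)

Fix eps > 0. We seek delta > 0 such that 0 < |t + 9| < delta implies |1/t + 1/9| < eps.
|1/t + 1/9| = |-9 − t|/(9·|t|) = |t + 9|/(9|t|).
Require delta ≤ 9/2 so that |t| > 9 − 9/2 = 9/2, hence 9|t| > 81/2.
Then |1/t + 1/9| < |t + 9|/(81/2), which is < eps when |t + 9| < (81/2)eps.
Take delta = min(9/2, (81/2)eps). Then 0 < |t + 9| < delta gives both |t + 9| < 9/2 and |t + 9| < (81/2)eps, so |1/t + 1/9| < eps.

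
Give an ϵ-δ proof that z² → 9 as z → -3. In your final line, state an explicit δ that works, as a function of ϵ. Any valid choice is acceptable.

δ = min(1, ϵ/7)

Let ϵ > 0 be given. We seek δ > 0 with 0 < |z + 3| < δ ⇒ |z² − 9| < ϵ.
Factor: z² − 9 = (z + 3)(z - 3), so |z² − 9| = |z + 3|·|z - 3|.
Restrict δ ≤ 1. Then |z + 3| < 1 gives |z| < 4, so by the triangle inequality |z - 3| ≤ 4 + 3 = 7.
Hence |z² − 9| ≤ 7|z + 3|, which is < ϵ once |z + 3| < ϵ/7.
Take δ = min(1, ϵ/7). If 0 < |z + 3| < δ then both bounds hold and |z² − 9| ≤ 7|z + 3| < 7·(ϵ/7) = ϵ.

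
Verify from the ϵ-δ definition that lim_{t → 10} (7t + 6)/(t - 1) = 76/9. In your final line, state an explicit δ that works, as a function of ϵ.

δ = min(9/2, (81/26)ϵ)

Fix ϵ > 0. We want δ > 0 with 0 < |t − 10| < δ ⇒ |(7t + 6)/(t - 1) − (76/9)| < ϵ.
Combining over a common denominator, (7t + 6)/(t - 1) − (76/9) = [(7t + 6)·9 − 76·(t - 1)] / [9·(t - 1)] = -13(t − 10) / (9(t - 1)).
So |(7t + 6)/(t - 1) − (76/9)| = 13|t − 10| / (9·|t − 1|).
Restrict δ ≤ 9/2. Then |t − 10| < 9/2 gives |t − 1| = |(t − 10) + 9| ≥ 9 − 9/2 = 9/2.
Hence |(7t + 6)/(t - 1) − (76/9)| < 13|t − 10|/(9·(9/2)) = (26/81)|t − 10|, which is < ϵ once |t − 10| < (81/26)ϵ.
Take δ = min(9/2, (81/26)ϵ). Then 0 < |t − 10| < δ forces both bounds, so |(7t + 6)/(t - 1) − (76/9)| < ϵ.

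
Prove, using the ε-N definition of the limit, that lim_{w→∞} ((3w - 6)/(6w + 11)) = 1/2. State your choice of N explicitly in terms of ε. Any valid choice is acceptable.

Let ε > 0. We seek N > 0 such that w > N implies |(3w - 6)/(6w + 11) − (1/2)| < ε.
(3w - 6)/(6w + 11) − (1/2) = (6(3w - 6) − 3(6w + 11)) / (6(6w + 11)) = -69/(6(6w + 11)).
For w > 0 we have 6w + 11 > 6w, so |(3w - 6)/(6w + 11) − (1/2)| = 69/(6(6w + 11)) < 69/(6·6w) = (23/12)/w.
Thus |(3w - 6)/(6w + 11) − (1/2)| < ε whenever w > (23/12)/ε.
Take N = (23/12)/ε. If w > N then |(3w - 6)/(6w + 11) − (1/2)| < (23/12)/w < ε.

N = (23/12)/ε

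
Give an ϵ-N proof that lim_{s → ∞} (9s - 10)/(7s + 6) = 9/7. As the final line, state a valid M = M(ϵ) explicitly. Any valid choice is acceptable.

Let ϵ > 0 be given. We seek M > 0 such that s > M implies |(9s - 10)/(7s + 6) − (9/7)| < ϵ.
(9s - 10)/(7s + 6) − (9/7) = (7(9s - 10) − 9(7s + 6)) / (7(7s + 6)) = -124/(7(7s + 6)).
For s > 0 we have 7s + 6 > 7s, so |(9s - 10)/(7s + 6) − (9/7)| = 124/(7(7s + 6)) < 124/(7·7s) = (124/49)/s.
Thus |(9s - 10)/(7s + 6) − (9/7)| < ϵ whenever s > (124/49)/ϵ.
Take M = (124/49)/ϵ. If s > M then |(9s - 10)/(7s + 6) − (9/7)| < (124/49)/s < ϵ.

M = (124/49)/ϵ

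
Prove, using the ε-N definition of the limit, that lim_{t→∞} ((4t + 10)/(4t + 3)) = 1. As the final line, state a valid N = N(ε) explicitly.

Suppose ε > 0. We seek N > 0 such that t > N implies |(4t + 10)/(4t + 3) − 1| < ε.
(4t + 10)/(4t + 3) − 1 = (4(4t + 10) − 4(4t + 3)) / (4(4t + 3)) = 28/(4(4t + 3)).
For t > 0 we have 4t + 3 > 4t, so |(4t + 10)/(4t + 3) − 1| = 28/(4(4t + 3)) < 28/(4·4t) = (7/4)/t.
Thus |(4t + 10)/(4t + 3) − 1| < ε whenever t > (7/4)/ε.
Take N = (7/4)/ε. If t > N then |(4t + 10)/(4t + 3) − 1| < (7/4)/t < ε.

N = (7/4)/ε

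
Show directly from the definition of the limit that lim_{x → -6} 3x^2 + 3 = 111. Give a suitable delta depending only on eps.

delta = min(1, eps/39)

Suppose eps > 0. We want delta > 0 such that 0 < |x + 6| < delta implies |(3x^2 + 3) − 111| < eps.
(3x^2 + 3) − 111 = 3x^2 - 108 = (x + 6)(3x - 18).
So |(3x^2 + 3) − 111| = |x + 6|·|3x - 18|.
Assume first that |x + 6| < 1, so |x| < 7. Then |3x - 18| ≤ 3·7 + 18 = 39.
Hence |(3x^2 + 3) − 111| ≤ 39|x + 6| < eps provided |x + 6| < eps/39.
Take delta = min(1, eps/39). Then 0 < |x + 6| < delta gives both |x + 6| < 1 and |x + 6| < eps/39, so |(3x^2 + 3) − 111| < eps.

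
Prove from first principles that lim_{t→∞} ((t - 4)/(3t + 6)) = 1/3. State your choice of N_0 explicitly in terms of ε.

Let ε > 0 be given. We seek N_0 > 0 such that t > N_0 implies |(t - 4)/(3t + 6) − (1/3)| < ε.
(t - 4)/(3t + 6) − (1/3) = (3(t - 4) − (3t + 6)) / (3(3t + 6)) = -18/(3(3t + 6)).
For t > 0 we have 3t + 6 > 3t, so |(t - 4)/(3t + 6) − (1/3)| = 18/(3(3t + 6)) < 18/(3·3t) = 2/t.
Thus |(t - 4)/(3t + 6) − (1/3)| < ε whenever t > 2/ε.
Take N_0 = 2/ε. If t > N_0 then |(t - 4)/(3t + 6) − (1/3)| < 2/t < ε.

N_0 = 2/ε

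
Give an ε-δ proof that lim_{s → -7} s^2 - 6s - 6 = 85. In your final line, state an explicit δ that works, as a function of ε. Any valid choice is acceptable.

δ = min(1, ε/21)

Fix ε > 0. We want δ > 0 such that 0 < |s + 7| < δ implies |(s^2 - 6s - 6) − 85| < ε.
(s^2 - 6s - 6) − 85 = s^2 - 6s - 91 = (s + 7)(s - 13).
So |(s^2 - 6s - 6) − 85| = |s + 7|·|s - 13|.
Require δ ≤ 1. Then |s + 7| < 1 gives |s| < 8, and by the triangle inequality |s - 13| ≤ 8 + 13 = 21.
Hence |(s^2 - 6s - 6) − 85| ≤ 21|s + 7| < ε provided |s + 7| < ε/21.
Choosing δ = min(1, ε/21) ensures both conditions, hence |(s^2 - 6s - 6) − 85| < ε.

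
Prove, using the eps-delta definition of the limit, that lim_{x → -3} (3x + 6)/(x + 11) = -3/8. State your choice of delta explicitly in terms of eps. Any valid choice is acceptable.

delta = min(4, (32/27)eps)

Let eps > 0 be given. We want delta > 0 with 0 < |x + 3| < delta ⇒ |(3x + 6)/(x + 11) + 3/8| < eps.
Combining over a common denominator, (3x + 6)/(x + 11) + 3/8 = [(3x + 6)·8 − (-3)·(x + 11)] / [8·(x + 11)] = 27(x + 3) / (8(x + 11)).
So |(3x + 6)/(x + 11) + 3/8| = 27|x + 3| / (8·|x + 11|).
Restrict delta ≤ 4. Then |x + 3| < 4 gives |x + 11| = |(x + 3) + 8| ≥ 8 − 4 = 4.
Hence |(3x + 6)/(x + 11) + 3/8| < 27|x + 3|/(8·4) = (27/32)|x + 3|, which is < eps once |x + 3| < (32/27)eps.
Take delta = min(4, (32/27)eps). Then 0 < |x + 3| < delta forces both bounds, so |(3x + 6)/(x + 11) + 3/8| < eps.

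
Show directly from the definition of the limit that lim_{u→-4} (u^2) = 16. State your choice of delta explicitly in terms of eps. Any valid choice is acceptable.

delta = min(2, eps/10)

Let eps > 0 be given. We seek delta > 0 with 0 < |u + 4| < delta ⇒ |u^2 − 16| < eps.
Factor: u^2 − 16 = (u + 4)(u - 4), so |u^2 − 16| = |u + 4|·|u - 4|.
Impose delta ≤ 2 so that |u| < 6; then |u - 4| ≤ 10.
Hence |u^2 − 16| ≤ 10|u + 4|, which is < eps once |u + 4| < eps/10.
Take delta = min(2, eps/10). If 0 < |u + 4| < delta then both bounds hold and |u^2 − 16| ≤ 10|u + 4| < 10·(eps/10) = eps.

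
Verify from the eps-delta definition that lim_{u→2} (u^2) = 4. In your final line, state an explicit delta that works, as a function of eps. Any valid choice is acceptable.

delta = min(2, eps/6)

Let eps > 0 be given. We seek delta > 0 with 0 < |u − 2| < delta ⇒ |u^2 − 4| < eps.
Factor: u^2 − 4 = (u − 2)(u + 2), so |u^2 − 4| = |u − 2|·|u + 2|.
Impose delta ≤ 2 so that |u| < 4; then |u + 2| ≤ 6.
Hence |u^2 − 4| ≤ 6|u − 2|, which is < eps once |u − 2| < eps/6.
Take delta = min(2, eps/6). If 0 < |u − 2| < delta then both bounds hold and |u^2 − 4| ≤ 6|u − 2| < 6·(eps/6) = eps.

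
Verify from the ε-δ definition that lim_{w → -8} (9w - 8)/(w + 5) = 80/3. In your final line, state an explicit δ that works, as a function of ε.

Suppose ε > 0. We want δ > 0 with 0 < |w + 8| < δ ⇒ |(9w - 8)/(w + 5) − (80/3)| < ε.
Combining over a common denominator, (9w - 8)/(w + 5) − (80/3) = [(9w - 8)·(-3) − (-80)·(w + 5)] / [(-3)·(w + 5)] = 53(w + 8) / ((-3)(w + 5)).
So |(9w - 8)/(w + 5) − (80/3)| = 53|w + 8| / (3·|w + 5|).
Restrict δ ≤ 3/2. Then |w + 8| < 3/2 gives |w + 5| = |(w + 8) + (-3)| ≥ 3 − 3/2 = 3/2.
Hence |(9w - 8)/(w + 5) − (80/3)| < 53|w + 8|/(3·(3/2)) = (106/9)|w + 8|, which is < ε once |w + 8| < (9/106)ε.
Take δ = min(3/2, (9/106)ε). Then 0 < |w + 8| < δ forces both bounds, so |(9w - 8)/(w + 5) − (80/3)| < ε.

δ = min(3/2, (9/106)ε)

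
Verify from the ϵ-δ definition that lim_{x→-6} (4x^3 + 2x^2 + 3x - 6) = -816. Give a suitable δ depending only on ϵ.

δ = min(1, ϵ/485)

Let ϵ > 0 be given. We want δ > 0 such that 0 < |x + 6| < δ implies |(4x^3 + 2x^2 + 3x - 6) + 816| < ϵ.
(4x^3 + 2x^2 + 3x - 6) + 816 = 4x^3 + 2x^2 + 3x + 810 = (x + 6)(4x^2 - 22x + 135).
So |(4x^3 + 2x^2 + 3x - 6) + 816| = |x + 6|·|4x^2 - 22x + 135|.
Require δ ≤ 1. Then |x + 6| < 1 gives |x| < 7, and by the triangle inequality |4x^2 - 22x + 135| ≤ 4·7^2 + 22·7 + 135 = 485.
Hence |(4x^3 + 2x^2 + 3x - 6) + 816| ≤ 485|x + 6| < ϵ provided |x + 6| < ϵ/485.
Choosing δ = min(1, ϵ/485) ensures both conditions, hence |(4x^3 + 2x^2 + 3x - 6) + 816| < ϵ.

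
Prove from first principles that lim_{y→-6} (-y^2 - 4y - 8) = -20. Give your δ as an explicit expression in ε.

Fix ε > 0. We want δ > 0 such that 0 < |y + 6| < δ implies |(-y^2 - 4y - 8) + 20| < ε.
(-y^2 - 4y - 8) + 20 = -y^2 - 4y + 12 = (y + 6)(-y + 2).
So |(-y^2 - 4y - 8) + 20| = |y + 6|·|-y + 2|.
Require δ ≤ 1. Then |y + 6| < 1 gives |y| < 7, and by the triangle inequality |-y + 2| ≤ 7 + 2 = 9.
Hence |(-y^2 - 4y - 8) + 20| ≤ 9|y + 6| < ε provided |y + 6| < ε/9.
Choosing δ = min(1, ε/9) ensures both conditions, hence |(-y^2 - 4y - 8) + 20| < ε.

δ = min(1, ε/9)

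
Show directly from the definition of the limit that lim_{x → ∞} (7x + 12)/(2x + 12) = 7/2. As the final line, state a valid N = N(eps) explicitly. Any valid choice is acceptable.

N = 15/eps

Let eps > 0. We seek N > 0 such that x > N implies |(7x + 12)/(2x + 12) − (7/2)| < eps.
(7x + 12)/(2x + 12) − (7/2) = (2(7x + 12) − 7(2x + 12)) / (2(2x + 12)) = -60/(2(2x + 12)).
For x > 0 we have 2x + 12 > 2x, so |(7x + 12)/(2x + 12) − (7/2)| = 60/(2(2x + 12)) < 60/(2·2x) = 15/x.
Thus |(7x + 12)/(2x + 12) − (7/2)| < eps whenever x > 15/eps.
Take N = 15/eps. If x > N then |(7x + 12)/(2x + 12) − (7/2)| < 15/x < eps.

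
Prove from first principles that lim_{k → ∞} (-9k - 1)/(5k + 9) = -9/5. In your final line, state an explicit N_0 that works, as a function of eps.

Fix eps > 0. For k ≥ 1, |(-9k - 1)/(5k + 9) + 9/5| = |76|/(5(5k + 9)) = 76/(5(5k + 9)).
Since 5k + 9 ≥ 5k for k ≥ 1, this is ≤ 76/(5·5k) = (76/25)/k.
So |(-9k - 1)/(5k + 9) + 9/5| < eps whenever k > (76/25)/eps.
Take N_0 = (76/25)/eps. If k > N_0 then |(-9k - 1)/(5k + 9) + 9/5| ≤ (76/25)/k < eps.

N_0 = (76/25)/eps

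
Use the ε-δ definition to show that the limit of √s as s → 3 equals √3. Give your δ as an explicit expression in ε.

δ = min(3, √3·ε)

Let ε > 0. We want δ > 0 such that 0 < |s − 3| < δ implies |√s − √3| < ε.
Rationalise: √s − √3 = (s − 3)/(√s + √3), so |√s − √3| = |s − 3|/(√s + √3).
Restrict δ ≤ 3 so that |s − 3| < 3 forces s > 0, and then √s + √3 > √3.
Hence |√s − √3| < |s − 3|/√3, which is < ε once |s − 3| < √3·ε.
Take δ = min(3, √3·ε). If 0 < |s − 3| < δ then s > 0 and |√s − √3| < |s − 3|/√3 < ε.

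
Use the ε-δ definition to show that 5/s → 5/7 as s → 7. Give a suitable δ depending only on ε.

δ = min(7/2, (49/10)ε)

Suppose ε > 0. We seek δ > 0 such that 0 < |s − 7| < δ implies |5/s − (5/7)| < ε.
|5/s − (5/7)| = 5·|7 − s|/(7·|s|) = 5|s − 7|/(7|s|).
Require δ ≤ 7/2 so that |s| > 7 − 7/2 = 7/2, hence 7|s| > 49/2.
Then |5/s − (5/7)| < 5|s − 7|/(49/2), which is < ε when |s − 7| < (49/10)ε.
Take δ = min(7/2, (49/10)ε). Then 0 < |s − 7| < δ gives both |s − 7| < 7/2 and |s − 7| < (49/10)ε, so |5/s − (5/7)| < ε.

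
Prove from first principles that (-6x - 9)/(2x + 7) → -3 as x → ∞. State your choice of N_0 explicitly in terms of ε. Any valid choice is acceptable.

Suppose ε > 0. We seek N_0 > 0 such that x > N_0 implies |(-6x - 9)/(2x + 7) + 3| < ε.
(-6x - 9)/(2x + 7) + 3 = (2(-6x - 9) − (-6)(2x + 7)) / (2(2x + 7)) = 24/(2(2x + 7)).
For x > 0 we have 2x + 7 > 2x, so |(-6x - 9)/(2x + 7) + 3| = 24/(2(2x + 7)) < 24/(2·2x) = 6/x.
Thus |(-6x - 9)/(2x + 7) + 3| < ε whenever x > 6/ε.
Take N_0 = 6/ε. If x > N_0 then |(-6x - 9)/(2x + 7) + 3| < 6/x < ε.

N_0 = 6/ε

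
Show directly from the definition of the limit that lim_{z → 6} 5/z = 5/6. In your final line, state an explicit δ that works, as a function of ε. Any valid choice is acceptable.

Suppose ε > 0. We seek δ > 0 such that 0 < |z − 6| < δ implies |5/z − (5/6)| < ε.
|5/z − (5/6)| = 5·|6 − z|/(6·|z|) = 5|z − 6|/(6|z|).
Restrict δ ≤ 3. Then |z − 6| < 3 gives |z| > 3, so 6|z| > 18.
Then |5/z − (5/6)| < 5|z − 6|/18, which is < ε when |z − 6| < (18/5)ε.
Take δ = min(3, (18/5)ε). Then 0 < |z − 6| < δ gives both |z − 6| < 3 and |z − 6| < (18/5)ε, so |5/z − (5/6)| < ε.

δ = min(3, (18/5)ε)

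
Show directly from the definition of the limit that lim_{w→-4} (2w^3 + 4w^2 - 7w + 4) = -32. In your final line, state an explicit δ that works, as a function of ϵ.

Let ϵ > 0 be given. We want δ > 0 such that 0 < |w + 4| < δ implies |(2w^3 + 4w^2 - 7w + 4) + 32| < ϵ.
(2w^3 + 4w^2 - 7w + 4) + 32 = 2w^3 + 4w^2 - 7w + 36 = (w + 4)(2w^2 - 4w + 9).
So |(2w^3 + 4w^2 - 7w + 4) + 32| = |w + 4|·|2w^2 - 4w + 9|.
Require δ ≤ 2. Then |w + 4| < 2 gives |w| < 6, and by the triangle inequality |2w^2 - 4w + 9| ≤ 2·6^2 + 4·6 + 9 = 105.
Hence |(2w^3 + 4w^2 - 7w + 4) + 32| ≤ 105|w + 4| < ϵ provided |w + 4| < ϵ/105.
Take δ = min(2, ϵ/105). Then 0 < |w + 4| < δ gives both |w + 4| < 2 and |w + 4| < ϵ/105, so |(2w^3 + 4w^2 - 7w + 4) + 32| < ϵ.

δ = min(2, ϵ/105)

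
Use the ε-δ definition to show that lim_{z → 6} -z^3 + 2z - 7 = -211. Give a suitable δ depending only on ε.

δ = min(2, ε/146)

Fix ε > 0. We want δ > 0 such that 0 < |z − 6| < δ implies |(-z^3 + 2z - 7) + 211| < ε.
(-z^3 + 2z - 7) + 211 = -z^3 + 2z + 204 = (z − 6)(-z^2 - 6z - 34).
So |(-z^3 + 2z - 7) + 211| = |z − 6|·|-z^2 - 6z - 34|.
Require δ ≤ 2. Then |z − 6| < 2 gives |z| < 8, and by the triangle inequality |-z^2 - 6z - 34| ≤ 8^2 + 6·8 + 34 = 146.
Hence |(-z^3 + 2z - 7) + 211| ≤ 146|z − 6| < ε provided |z − 6| < ε/146.
Take δ = min(2, ε/146). Then 0 < |z − 6| < δ gives both |z − 6| < 2 and |z − 6| < ε/146, so |(-z^3 + 2z - 7) + 211| < ε.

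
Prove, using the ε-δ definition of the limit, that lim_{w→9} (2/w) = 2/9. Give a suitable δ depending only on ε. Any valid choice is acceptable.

δ = min(9/2, (81/4)ε)

Fix ε > 0. We seek δ > 0 such that 0 < |w − 9| < δ implies |2/w − (2/9)| < ε.
|2/w − (2/9)| = 2·|9 − w|/(9·|w|) = 2|w − 9|/(9|w|).
Restrict δ ≤ 9/2. Then |w − 9| < 9/2 gives |w| > 9/2, so 9|w| > 81/2.
Then |2/w − (2/9)| < 2|w − 9|/(81/2), which is < ε when |w − 9| < (81/4)ε.
Take δ = min(9/2, (81/4)ε). Then 0 < |w − 9| < δ gives both |w − 9| < 9/2 and |w − 9| < (81/4)ε, so |2/w − (2/9)| < ε.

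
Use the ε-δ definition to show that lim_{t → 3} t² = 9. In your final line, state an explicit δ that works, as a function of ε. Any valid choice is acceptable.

Suppose ε > 0. We seek δ > 0 with 0 < |t − 3| < δ ⇒ |t² − 9| < ε.
Factor: t² − 9 = (t − 3)(t + 3), so |t² − 9| = |t − 3|·|t + 3|.
Impose δ ≤ 2 so that |t| < 5; then |t + 3| ≤ 8.
Hence |t² − 9| ≤ 8|t − 3|, which is < ε once |t − 3| < ε/8.
Take δ = min(2, ε/8). If 0 < |t − 3| < δ then both bounds hold and |t² − 9| ≤ 8|t − 3| < 8·(ε/8) = ε.

δ = min(2, ε/8)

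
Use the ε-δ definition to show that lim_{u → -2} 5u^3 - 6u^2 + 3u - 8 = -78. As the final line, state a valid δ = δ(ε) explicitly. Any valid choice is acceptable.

δ = min(1, ε/128)

Let ε > 0. We want δ > 0 such that 0 < |u + 2| < δ implies |(5u^3 - 6u^2 + 3u - 8) + 78| < ε.
(5u^3 - 6u^2 + 3u - 8) + 78 = 5u^3 - 6u^2 + 3u + 70 = (u + 2)(5u^2 - 16u + 35).
So |(5u^3 - 6u^2 + 3u - 8) + 78| = |u + 2|·|5u^2 - 16u + 35|.
Require δ ≤ 1. Then |u + 2| < 1 gives |u| < 3, and by the triangle inequality |5u^2 - 16u + 35| ≤ 5·3^2 + 16·3 + 35 = 128.
Hence |(5u^3 - 6u^2 + 3u - 8) + 78| ≤ 128|u + 2| < ε provided |u + 2| < ε/128.
Choosing δ = min(1, ε/128) ensures both conditions, hence |(5u^3 - 6u^2 + 3u - 8) + 78| < ε.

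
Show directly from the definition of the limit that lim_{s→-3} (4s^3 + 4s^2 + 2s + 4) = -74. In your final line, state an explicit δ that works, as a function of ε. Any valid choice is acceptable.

δ = min(2, ε/166)

Let ε > 0 be given. We want δ > 0 such that 0 < |s + 3| < δ implies |(4s^3 + 4s^2 + 2s + 4) + 74| < ε.
(4s^3 + 4s^2 + 2s + 4) + 74 = 4s^3 + 4s^2 + 2s + 78 = (s + 3)(4s^2 - 8s + 26).
So |(4s^3 + 4s^2 + 2s + 4) + 74| = |s + 3|·|4s^2 - 8s + 26|.
Assume first that |s + 3| < 2, so |s| < 5. Then |4s^2 - 8s + 26| ≤ 4·5^2 + 8·5 + 26 = 166.
Hence |(4s^3 + 4s^2 + 2s + 4) + 74| ≤ 166|s + 3| < ε provided |s + 3| < ε/166.
Choosing δ = min(2, ε/166) ensures both conditions, hence |(4s^3 + 4s^2 + 2s + 4) + 74| < ε.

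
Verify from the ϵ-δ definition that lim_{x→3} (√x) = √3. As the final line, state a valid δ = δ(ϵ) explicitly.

δ = min(3, √3·ϵ)

Let ϵ > 0 be given. We want δ > 0 such that 0 < |x − 3| < δ implies |√x − √3| < ϵ.
Rationalise: √x − √3 = (x − 3)/(√x + √3), so |√x − √3| = |x − 3|/(√x + √3).
Restrict δ ≤ 3 so that |x − 3| < 3 forces x > 0, and then √x + √3 > √3.
Hence |√x − √3| < |x − 3|/√3, which is < ϵ once |x − 3| < √3·ϵ.
Take δ = min(3, √3·ϵ). If 0 < |x − 3| < δ then x > 0 and |√x − √3| < |x − 3|/√3 < ϵ.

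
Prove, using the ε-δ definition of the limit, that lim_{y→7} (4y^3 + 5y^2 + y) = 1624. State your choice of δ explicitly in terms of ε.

Let ε > 0. We want δ > 0 such that 0 < |y − 7| < δ implies |(4y^3 + 5y^2 + y) − 1624| < ε.
(4y^3 + 5y^2 + y) − 1624 = 4y^3 + 5y^2 + y - 1624 = (y − 7)(4y^2 + 33y + 232).
So |(4y^3 + 5y^2 + y) − 1624| = |y − 7|·|4y^2 + 33y + 232|.
Require δ ≤ 1. Then |y − 7| < 1 gives |y| < 8, and by the triangle inequality |4y^2 + 33y + 232| ≤ 4·8^2 + 33·8 + 232 = 752.
Hence |(4y^3 + 5y^2 + y) − 1624| ≤ 752|y − 7| < ε provided |y − 7| < ε/752.
Take δ = min(1, ε/752). Then 0 < |y − 7| < δ gives both |y − 7| < 1 and |y − 7| < ε/752, so |(4y^3 + 5y^2 + y) − 1624| < ε.

δ = min(1, ε/752)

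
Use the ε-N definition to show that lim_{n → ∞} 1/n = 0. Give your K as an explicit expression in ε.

Let ε > 0. For n ≥ 1, |1/n − 0| = 1/(n) ≤ 1/n.
We need 1/n < ε, i.e. n > 1/ε.
Take K = 1/ε. If n > K then |1/n| ≤ 1/n < ε.

K = 1/ε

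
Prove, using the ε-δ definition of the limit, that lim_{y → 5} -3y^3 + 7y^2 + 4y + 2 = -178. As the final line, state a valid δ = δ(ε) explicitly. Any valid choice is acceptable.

Suppose ε > 0. We want δ > 0 such that 0 < |y − 5| < δ implies |(-3y^3 + 7y^2 + 4y + 2) + 178| < ε.
(-3y^3 + 7y^2 + 4y + 2) + 178 = -3y^3 + 7y^2 + 4y + 180 = (y − 5)(-3y^2 - 8y - 36).
So |(-3y^3 + 7y^2 + 4y + 2) + 178| = |y − 5|·|-3y^2 - 8y - 36|.
Require δ ≤ 1. Then |y − 5| < 1 gives |y| < 6, and by the triangle inequality |-3y^2 - 8y - 36| ≤ 3·6^2 + 8·6 + 36 = 192.
Hence |(-3y^3 + 7y^2 + 4y + 2) + 178| ≤ 192|y − 5| < ε provided |y − 5| < ε/192.
Choosing δ = min(1, ε/192) ensures both conditions, hence |(-3y^3 + 7y^2 + 4y + 2) + 178| < ε.

δ = min(1, ε/192)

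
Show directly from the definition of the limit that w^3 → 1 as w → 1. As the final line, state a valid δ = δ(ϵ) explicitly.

δ = min(1, ϵ/7)

Let ϵ > 0 be given. We seek δ > 0 with 0 < |w − 1| < δ ⇒ |w^3 − 1| < ϵ.
Factor: w^3 − 1 = (w − 1)(w^2 + w + 1), so |w^3 − 1| = |w − 1|·|w^2 + w + 1|.
Restrict δ ≤ 1. Then |w − 1| < 1 gives |w| < 2, so by the triangle inequality |w^2 + w + 1| ≤ 2^2 + 2 + 1 = 7.
Hence |w^3 − 1| ≤ 7|w − 1|, which is < ϵ once |w − 1| < ϵ/7.
Take δ = min(1, ϵ/7). If 0 < |w − 1| < δ then both bounds hold and |w^3 − 1| ≤ 7|w − 1| < 7·(ϵ/7) = ϵ.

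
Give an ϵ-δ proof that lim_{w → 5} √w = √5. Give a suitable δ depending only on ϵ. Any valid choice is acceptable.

Fix ϵ > 0. We want δ > 0 such that 0 < |w − 5| < δ implies |√w − √5| < ϵ.
Multiplying by the conjugate, |√w − √5| = |w − 5|/(√w + √5).
Restrict δ ≤ 5 so that |w − 5| < 5 forces w > 0, and then √w + √5 > √5.
Hence |√w − √5| < |w − 5|/√5, which is < ϵ once |w − 5| < √5·ϵ.
Take δ = min(5, √5·ϵ). If 0 < |w − 5| < δ then w > 0 and |√w − √5| < |w − 5|/√5 < ϵ.

δ = min(5, √5·ϵ)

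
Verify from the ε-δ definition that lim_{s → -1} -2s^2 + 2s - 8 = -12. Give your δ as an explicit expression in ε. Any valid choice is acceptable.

δ = min(1, ε/8)

Fix ε > 0. We want δ > 0 such that 0 < |s + 1| < δ implies |(-2s^2 + 2s - 8) + 12| < ε.
(-2s^2 + 2s - 8) + 12 = -2s^2 + 2s + 4 = (s + 1)(-2s + 4).
So |(-2s^2 + 2s - 8) + 12| = |s + 1|·|-2s + 4|.
Assume first that |s + 1| < 1, so |s| < 2. Then |-2s + 4| ≤ 2·2 + 4 = 8.
Hence |(-2s^2 + 2s - 8) + 12| ≤ 8|s + 1| < ε provided |s + 1| < ε/8.
Take δ = min(1, ε/8). Then 0 < |s + 1| < δ gives both |s + 1| < 1 and |s + 1| < ε/8, so |(-2s^2 + 2s - 8) + 12| < ε.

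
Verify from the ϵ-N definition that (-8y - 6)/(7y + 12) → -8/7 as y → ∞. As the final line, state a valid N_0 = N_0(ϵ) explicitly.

N_0 = (54/49)/ϵ

Fix ϵ > 0. We seek N_0 > 0 such that y > N_0 implies |(-8y - 6)/(7y + 12) + 8/7| < ϵ.
(-8y - 6)/(7y + 12) + 8/7 = (7(-8y - 6) − (-8)(7y + 12)) / (7(7y + 12)) = 54/(7(7y + 12)).
For y > 0 we have 7y + 12 > 7y, so |(-8y - 6)/(7y + 12) + 8/7| = 54/(7(7y + 12)) < 54/(7·7y) = (54/49)/y.
Thus |(-8y - 6)/(7y + 12) + 8/7| < ϵ whenever y > (54/49)/ϵ.
Take N_0 = (54/49)/ϵ. If y > N_0 then |(-8y - 6)/(7y + 12) + 8/7| < (54/49)/y < ϵ.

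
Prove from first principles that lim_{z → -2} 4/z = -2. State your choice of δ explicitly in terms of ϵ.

δ = min(1, (1/2)ϵ)

Let ϵ > 0 be given. We seek δ > 0 such that 0 < |z + 2| < δ implies |4/z + 2| < ϵ.
|4/z + 2| = 4·|-2 − z|/(2·|z|) = 4|z + 2|/(2|z|).
Require δ ≤ 1 so that |z| > 2 − 1 = 1, hence 2|z| > 2.
Then |4/z + 2| < 4|z + 2|/2, which is < ϵ when |z + 2| < (1/2)ϵ.
Take δ = min(1, (1/2)ϵ). Then 0 < |z + 2| < δ gives both |z + 2| < 1 and |z + 2| < (1/2)ϵ, so |4/z + 2| < ϵ.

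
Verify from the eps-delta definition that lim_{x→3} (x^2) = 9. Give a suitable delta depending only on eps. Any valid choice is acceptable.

Let eps > 0 be given. We seek delta > 0 with 0 < |x − 3| < delta ⇒ |x^2 − 9| < eps.
Factor: x^2 − 9 = (x − 3)(x + 3), so |x^2 − 9| = |x − 3|·|x + 3|.
Restrict delta ≤ 1. Then |x − 3| < 1 gives |x| < 4, so by the triangle inequality |x + 3| ≤ 4 + 3 = 7.
Hence |x^2 − 9| ≤ 7|x − 3|, which is < eps once |x − 3| < eps/7.
Take delta = min(1, eps/7). If 0 < |x − 3| < delta then both bounds hold and |x^2 − 9| ≤ 7|x − 3| < 7·(eps/7) = eps.

delta = min(1, eps/7)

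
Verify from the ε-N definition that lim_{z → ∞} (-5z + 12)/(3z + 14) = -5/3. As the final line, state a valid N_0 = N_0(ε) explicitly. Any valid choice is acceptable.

Let ε > 0. We seek N_0 > 0 such that z > N_0 implies |(-5z + 12)/(3z + 14) + 5/3| < ε.
(-5z + 12)/(3z + 14) + 5/3 = (3(-5z + 12) − (-5)(3z + 14)) / (3(3z + 14)) = 106/(3(3z + 14)).
For z > 0 we have 3z + 14 > 3z, so |(-5z + 12)/(3z + 14) + 5/3| = 106/(3(3z + 14)) < 106/(3·3z) = (106/9)/z.
Thus |(-5z + 12)/(3z + 14) + 5/3| < ε whenever z > (106/9)/ε.
Take N_0 = (106/9)/ε. If z > N_0 then |(-5z + 12)/(3z + 14) + 5/3| < (106/9)/z < ε.

N_0 = (106/9)/ε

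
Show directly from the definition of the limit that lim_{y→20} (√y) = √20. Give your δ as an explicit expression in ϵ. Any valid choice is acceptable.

Suppose ϵ > 0. We want δ > 0 such that 0 < |y − 20| < δ implies |√y − √20| < ϵ.
Rationalise: √y − √20 = (y − 20)/(√y + √20), so |√y − √20| = |y − 20|/(√y + √20).
Restrict δ ≤ 20 so that |y − 20| < 20 forces y > 0, and then √y + √20 > √20.
Hence |√y − √20| < |y − 20|/√20, which is < ϵ once |y − 20| < √20·ϵ.
Take δ = min(20, √20·ϵ). If 0 < |y − 20| < δ then y > 0 and |√y − √20| < |y − 20|/√20 < ϵ.

δ = min(20, √20·ϵ)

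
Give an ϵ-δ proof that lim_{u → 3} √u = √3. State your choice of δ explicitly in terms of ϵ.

Let ϵ > 0 be given. We want δ > 0 such that 0 < |u − 3| < δ implies |√u − √3| < ϵ.
Multiplying by the conjugate, |√u − √3| = |u − 3|/(√u + √3).
Restrict δ ≤ 3 so that |u − 3| < 3 forces u > 0, and then √u + √3 > √3.
Hence |√u − √3| < |u − 3|/√3, which is < ϵ once |u − 3| < √3·ϵ.
Take δ = min(3, √3·ϵ). If 0 < |u − 3| < δ then u > 0 and |√u − √3| < |u − 3|/√3 < ϵ.

δ = min(3, √3·ϵ)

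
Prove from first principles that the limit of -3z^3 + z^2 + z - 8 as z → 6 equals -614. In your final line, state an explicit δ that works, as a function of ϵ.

Let ϵ > 0 be given. We want δ > 0 such that 0 < |z − 6| < δ implies |(-3z^3 + z^2 + z - 8) + 614| < ϵ.
(-3z^3 + z^2 + z - 8) + 614 = -3z^3 + z^2 + z + 606 = (z − 6)(-3z^2 - 17z - 101).
So |(-3z^3 + z^2 + z - 8) + 614| = |z − 6|·|-3z^2 - 17z - 101|.
Assume first that |z − 6| < 2, so |z| < 8. Then |-3z^2 - 17z - 101| ≤ 3·8^2 + 17·8 + 101 = 429.
Hence |(-3z^3 + z^2 + z - 8) + 614| ≤ 429|z − 6| < ϵ provided |z − 6| < ϵ/429.
Take δ = min(2, ϵ/429). Then 0 < |z − 6| < δ gives both |z − 6| < 2 and |z − 6| < ϵ/429, so |(-3z^3 + z^2 + z - 8) + 614| < ϵ.

δ = min(2, ϵ/429)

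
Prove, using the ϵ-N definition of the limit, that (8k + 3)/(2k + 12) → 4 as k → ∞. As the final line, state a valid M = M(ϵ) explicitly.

Suppose ϵ > 0. For k ≥ 1, |(8k + 3)/(2k + 12) − 4| = |-90|/(2(2k + 12)) = 90/(2(2k + 12)).
Since 2k + 12 ≥ 2k for k ≥ 1, this is ≤ 90/(2·2k) = (45/2)/k.
So |(8k + 3)/(2k + 12) − 4| < ϵ whenever k > (45/2)/ϵ.
Take M = (45/2)/ϵ. If k > M then |(8k + 3)/(2k + 12) − 4| ≤ (45/2)/k < ϵ.

M = (45/2)/ϵ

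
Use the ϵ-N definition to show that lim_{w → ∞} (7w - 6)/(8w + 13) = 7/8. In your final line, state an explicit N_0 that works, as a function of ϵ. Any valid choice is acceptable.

Fix ϵ > 0. We seek N_0 > 0 such that w > N_0 implies |(7w - 6)/(8w + 13) − (7/8)| < ϵ.
(7w - 6)/(8w + 13) − (7/8) = (8(7w - 6) − 7(8w + 13)) / (8(8w + 13)) = -139/(8(8w + 13)).
For w > 0 we have 8w + 13 > 8w, so |(7w - 6)/(8w + 13) − (7/8)| = 139/(8(8w + 13)) < 139/(8·8w) = (139/64)/w.
Thus |(7w - 6)/(8w + 13) − (7/8)| < ϵ whenever w > (139/64)/ϵ.
Take N_0 = (139/64)/ϵ. If w > N_0 then |(7w - 6)/(8w + 13) − (7/8)| < (139/64)/w < ϵ.

N_0 = (139/64)/ϵ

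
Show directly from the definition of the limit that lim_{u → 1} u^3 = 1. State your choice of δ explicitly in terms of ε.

δ = min(1, ε/7)

Fix ε > 0. We seek δ > 0 with 0 < |u − 1| < δ ⇒ |u^3 − 1| < ε.
Factor: u^3 − 1 = (u − 1)(u^2 + u + 1), so |u^3 − 1| = |u − 1|·|u^2 + u + 1|.
Impose δ ≤ 1 so that |u| < 2; then |u^2 + u + 1| ≤ 7.
Hence |u^3 − 1| ≤ 7|u − 1|, which is < ε once |u − 1| < ε/7.
Take δ = min(1, ε/7). If 0 < |u − 1| < δ then both bounds hold and |u^3 − 1| ≤ 7|u − 1| < 7·(ε/7) = ε.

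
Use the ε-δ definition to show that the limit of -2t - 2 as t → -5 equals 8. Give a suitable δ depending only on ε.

δ = ε/2

Let ε > 0. We need δ > 0 so that 0 < |t + 5| < δ implies |(-2t - 2) − 8| < ε.
|(-2t - 2) − 8| = |-2t - 10| = 2|t + 5|.
So 2|t + 5| < ε exactly when |t + 5| < ε/2.
Choosing δ = ε/2 gives |(-2t - 2) − 8| = 2|t + 5| < ε whenever |t + 5| < δ.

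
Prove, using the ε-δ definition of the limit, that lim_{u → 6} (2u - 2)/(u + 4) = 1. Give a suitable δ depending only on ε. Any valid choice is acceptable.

Let ε > 0 be given. We want δ > 0 with 0 < |u − 6| < δ ⇒ |(2u - 2)/(u + 4) − 1| < ε.
Combining over a common denominator, (2u - 2)/(u + 4) − 1 = [(2u - 2)·10 − 10·(u + 4)] / [10·(u + 4)] = 10(u − 6) / (10(u + 4)).
So |(2u - 2)/(u + 4) − 1| = 10|u − 6| / (10·|u + 4|).
Require δ ≤ 5, so |u + 4| ≥ |10| − |u − 6| > 10 − 5 = 5.
Hence |(2u - 2)/(u + 4) − 1| < 10|u − 6|/(10·5) = (1/5)|u − 6|, which is < ε once |u − 6| < 5ε.
Take δ = min(5, 5ε). Then 0 < |u − 6| < δ forces both bounds, so |(2u - 2)/(u + 4) − 1| < ε.

δ = min(5, 5ε)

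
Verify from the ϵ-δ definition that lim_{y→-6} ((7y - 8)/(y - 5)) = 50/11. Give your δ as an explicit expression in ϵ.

δ = min(11/2, (121/54)ϵ)

Fix ϵ > 0. We want δ > 0 with 0 < |y + 6| < δ ⇒ |(7y - 8)/(y - 5) − (50/11)| < ϵ.
Combining over a common denominator, (7y - 8)/(y - 5) − (50/11) = [(7y - 8)·(-11) − (-50)·(y - 5)] / [(-11)·(y - 5)] = -27(y + 6) / ((-11)(y - 5)).
So |(7y - 8)/(y - 5) − (50/11)| = 27|y + 6| / (11·|y − 5|).
Require δ ≤ 11/2, so |y − 5| ≥ |-11| − |y + 6| > 11 − 11/2 = 11/2.
Hence |(7y - 8)/(y - 5) − (50/11)| < 27|y + 6|/(11·(11/2)) = (54/121)|y + 6|, which is < ϵ once |y + 6| < (121/54)ϵ.
Take δ = min(11/2, (121/54)ϵ). Then 0 < |y + 6| < δ forces both bounds, so |(7y - 8)/(y - 5) − (50/11)| < ϵ.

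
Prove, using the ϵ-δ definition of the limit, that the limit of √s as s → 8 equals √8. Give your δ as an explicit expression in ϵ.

Let ϵ > 0 be given. We want δ > 0 such that 0 < |s − 8| < δ implies |√s − √8| < ϵ.
Rationalise: √s − √8 = (s − 8)/(√s + √8), so |√s − √8| = |s − 8|/(√s + √8).
Restrict δ ≤ 8 so that |s − 8| < 8 forces s > 0, and then √s + √8 > √8.
Hence |√s − √8| < |s − 8|/√8, which is < ϵ once |s − 8| < √8·ϵ.
Take δ = min(8, √8·ϵ). If 0 < |s − 8| < δ then s > 0 and |√s − √8| < |s − 8|/√8 < ϵ.

δ = min(8, √8·ϵ)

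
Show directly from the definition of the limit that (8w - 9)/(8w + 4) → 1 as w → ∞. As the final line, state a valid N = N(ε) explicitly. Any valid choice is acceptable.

Let ε > 0. We seek N > 0 such that w > N implies |(8w - 9)/(8w + 4) − 1| < ε.
(8w - 9)/(8w + 4) − 1 = (8(8w - 9) − 8(8w + 4)) / (8(8w + 4)) = -104/(8(8w + 4)).
For w > 0 we have 8w + 4 > 8w, so |(8w - 9)/(8w + 4) − 1| = 104/(8(8w + 4)) < 104/(8·8w) = (13/8)/w.
Thus |(8w - 9)/(8w + 4) − 1| < ε whenever w > (13/8)/ε.
Take N = (13/8)/ε. If w > N then |(8w - 9)/(8w + 4) − 1| < (13/8)/w < ε.

N = (13/8)/ε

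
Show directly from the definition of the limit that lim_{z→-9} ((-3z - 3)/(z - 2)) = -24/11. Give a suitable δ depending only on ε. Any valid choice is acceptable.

Let ε > 0. We want δ > 0 with 0 < |z + 9| < δ ⇒ |(-3z - 3)/(z - 2) + 24/11| < ε.
Combining over a common denominator, (-3z - 3)/(z - 2) + 24/11 = [(-3z - 3)·(-11) − 24·(z - 2)] / [(-11)·(z - 2)] = 9(z + 9) / ((-11)(z - 2)).
So |(-3z - 3)/(z - 2) + 24/11| = 9|z + 9| / (11·|z − 2|).
Require δ ≤ 11/2, so |z − 2| ≥ |-11| − |z + 9| > 11 − 11/2 = 11/2.
Hence |(-3z - 3)/(z - 2) + 24/11| < 9|z + 9|/(11·(11/2)) = (18/121)|z + 9|, which is < ε once |z + 9| < (121/18)ε.
Take δ = min(11/2, (121/18)ε). Then 0 < |z + 9| < δ forces both bounds, so |(-3z - 3)/(z - 2) + 24/11| < ε.

δ = min(11/2, (121/18)ε)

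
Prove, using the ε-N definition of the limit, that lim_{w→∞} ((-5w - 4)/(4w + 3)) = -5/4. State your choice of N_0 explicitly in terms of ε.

N_0 = (1/16)/ε

Suppose ε > 0. We seek N_0 > 0 such that w > N_0 implies |(-5w - 4)/(4w + 3) + 5/4| < ε.
(-5w - 4)/(4w + 3) + 5/4 = (4(-5w - 4) − (-5)(4w + 3)) / (4(4w + 3)) = -1/(4(4w + 3)).
For w > 0 we have 4w + 3 > 4w, so |(-5w - 4)/(4w + 3) + 5/4| = 1/(4(4w + 3)) < 1/(4·4w) = (1/16)/w.
Thus |(-5w - 4)/(4w + 3) + 5/4| < ε whenever w > (1/16)/ε.
Take N_0 = (1/16)/ε. If w > N_0 then |(-5w - 4)/(4w + 3) + 5/4| < (1/16)/w < ε.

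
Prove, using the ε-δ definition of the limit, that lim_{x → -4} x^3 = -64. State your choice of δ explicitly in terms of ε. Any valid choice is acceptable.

Let ε > 0. We seek δ > 0 with 0 < |x + 4| < δ ⇒ |x^3 + 64| < ε.
Factor: x^3 + 64 = (x + 4)(x^2 - 4x + 16), so |x^3 + 64| = |x + 4|·|x^2 - 4x + 16|.
Impose δ ≤ 1 so that |x| < 5; then |x^2 - 4x + 16| ≤ 61.
Hence |x^3 + 64| ≤ 61|x + 4|, which is < ε once |x + 4| < ε/61.
Take δ = min(1, ε/61). If 0 < |x + 4| < δ then both bounds hold and |x^3 + 64| ≤ 61|x + 4| < 61·(ε/61) = ε.

δ = min(1, ε/61)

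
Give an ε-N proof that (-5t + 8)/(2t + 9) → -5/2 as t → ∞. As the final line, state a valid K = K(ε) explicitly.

Let ε > 0 be given. We seek K > 0 such that t > K implies |(-5t + 8)/(2t + 9) + 5/2| < ε.
(-5t + 8)/(2t + 9) + 5/2 = (2(-5t + 8) − (-5)(2t + 9)) / (2(2t + 9)) = 61/(2(2t + 9)).
For t > 0 we have 2t + 9 > 2t, so |(-5t + 8)/(2t + 9) + 5/2| = 61/(2(2t + 9)) < 61/(2·2t) = (61/4)/t.
Thus |(-5t + 8)/(2t + 9) + 5/2| < ε whenever t > (61/4)/ε.
Take K = (61/4)/ε. If t > K then |(-5t + 8)/(2t + 9) + 5/2| < (61/4)/t < ε.

K = (61/4)/ε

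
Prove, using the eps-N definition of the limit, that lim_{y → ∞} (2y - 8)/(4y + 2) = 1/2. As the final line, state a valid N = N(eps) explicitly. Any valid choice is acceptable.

Suppose eps > 0. We seek N > 0 such that y > N implies |(2y - 8)/(4y + 2) − (1/2)| < eps.
(2y - 8)/(4y + 2) − (1/2) = (4(2y - 8) − 2(4y + 2)) / (4(4y + 2)) = -36/(4(4y + 2)).
For y > 0 we have 4y + 2 > 4y, so |(2y - 8)/(4y + 2) − (1/2)| = 36/(4(4y + 2)) < 36/(4·4y) = (9/4)/y.
Thus |(2y - 8)/(4y + 2) − (1/2)| < eps whenever y > (9/4)/eps.
Take N = (9/4)/eps. If y > N then |(2y - 8)/(4y + 2) − (1/2)| < (9/4)/y < eps.

N = (9/4)/eps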